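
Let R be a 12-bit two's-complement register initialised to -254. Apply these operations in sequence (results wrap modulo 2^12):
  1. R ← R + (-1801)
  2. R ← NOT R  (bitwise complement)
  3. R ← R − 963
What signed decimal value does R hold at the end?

Start: R = -254 = 111100000010.
R = -254 + (-1801) = -2055; wraps to 2041 = 011111111001
R = NOT 011111111001 = 100000000110 = -2042
R = -2042 − 963 = -3005; wraps to 1091 = 010001000011

1091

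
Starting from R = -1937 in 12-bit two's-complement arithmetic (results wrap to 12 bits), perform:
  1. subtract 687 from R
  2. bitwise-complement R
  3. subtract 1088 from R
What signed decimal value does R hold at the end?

Start: R = -1937 = 100001101111.
R = -1937 − 687 = -2624; wraps to 1472 = 010111000000
R = NOT 010111000000 = 101000111111 = -1473
R = -1473 − 1088 = -2561; wraps to 1535 = 010111111111

1535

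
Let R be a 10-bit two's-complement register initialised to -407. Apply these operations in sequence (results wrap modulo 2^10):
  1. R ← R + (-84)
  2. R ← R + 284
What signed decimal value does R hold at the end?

-207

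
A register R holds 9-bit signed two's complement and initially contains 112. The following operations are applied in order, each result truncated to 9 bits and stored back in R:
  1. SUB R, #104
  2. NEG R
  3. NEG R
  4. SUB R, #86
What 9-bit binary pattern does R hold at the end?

110110010

Start: R = 112 = 001110000.
R = 112 − 104 = 8 = 000001000
R = −(8) = -8 = 111111000
R = −(-8) = 8 = 000001000
R = 8 − 86 = -78 = 110110010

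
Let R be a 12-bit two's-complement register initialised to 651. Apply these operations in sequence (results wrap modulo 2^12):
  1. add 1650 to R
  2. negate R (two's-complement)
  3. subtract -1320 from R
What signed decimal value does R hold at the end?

Start: R = 651 = 001010001011.
R = 651 + 1650 = 2301; wraps to -1795 = 100011111101
R = −(-1795) = 1795 = 011100000011
R = 1795 − (-1320) = 3115; wraps to -981 = 110000101011

-981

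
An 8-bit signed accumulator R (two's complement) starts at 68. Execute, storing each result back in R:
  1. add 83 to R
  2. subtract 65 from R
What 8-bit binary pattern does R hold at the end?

Start: R = 68 = 01000100.
R = 68 + 83 = 151; wraps to -105 = 10010111
R = -105 − 65 = -170; wraps to 86 = 01010110

01010110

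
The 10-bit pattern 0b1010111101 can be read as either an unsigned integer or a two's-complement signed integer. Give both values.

Unsigned: 1010111101 = 701.
Signed: MSB=1 → 701 − 1024 = -323.

unsigned = 701, signed = -323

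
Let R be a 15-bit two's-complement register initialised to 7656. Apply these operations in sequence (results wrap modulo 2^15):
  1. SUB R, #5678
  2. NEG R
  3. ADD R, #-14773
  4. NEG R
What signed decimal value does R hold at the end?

-16017

Start: R = 7656 = 001110111101000.
R = 7656 − 5678 = 1978 = 000011110111010
R = −(1978) = -1978 = 111100001000110
R = -1978 + (-14773) = -16751; wraps to 16017 = 011111010010001
R = −(16017) = -16017 = 100000101101111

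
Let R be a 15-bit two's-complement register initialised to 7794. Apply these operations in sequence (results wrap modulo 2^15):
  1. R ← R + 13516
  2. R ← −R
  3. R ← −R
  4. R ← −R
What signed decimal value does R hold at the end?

11458

Start: R = 7794 = 001111001110010.
R = 7794 + 13516 = 21310; wraps to -11458 = 101001100111110
R = −(-11458) = 11458 = 010110011000010
R = −(11458) = -11458 = 101001100111110
R = −(-11458) = 11458 = 010110011000010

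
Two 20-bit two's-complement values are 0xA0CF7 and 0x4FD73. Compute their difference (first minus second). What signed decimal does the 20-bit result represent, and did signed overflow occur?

0xA0CF7 = 10100000110011110111 = -389897 (signed)
0x4FD73 = 01001111110101110011 = 327027 (signed)
Subtract via negate-and-add: invert 01001111110101110011 + 1 = 10110000001010001101 (i.e. -327027).
  10100000110011110111
+ 10110000001010001101
= 01010000111110000100  (discard carry-out 1)
Result 01010000111110000100: MSB = 0 → value 331652.
Both addends (after negating the subtrahend) are negative but the stored result is non-negative: signed overflow. The true value -389897 − 327027 = -716924 lies outside [-524288, 524287].

331652; overflow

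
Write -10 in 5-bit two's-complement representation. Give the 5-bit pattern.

|-10| = 10 = 01010 in 5 bits.
Invert the bits: 10101. Add 1: 10110.

10110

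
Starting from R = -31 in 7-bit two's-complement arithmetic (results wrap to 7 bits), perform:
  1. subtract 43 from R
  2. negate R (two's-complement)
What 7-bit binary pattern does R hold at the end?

Start: R = -31 = 1100001.
R = -31 − 43 = -74; wraps to 54 = 0110110
R = −(54) = -54 = 1001010

1001010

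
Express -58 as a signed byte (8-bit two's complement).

11000110

|-58| = 58 = 00111010 in 8 bits.
Invert the bits: 11000101. Add 1: 11000110.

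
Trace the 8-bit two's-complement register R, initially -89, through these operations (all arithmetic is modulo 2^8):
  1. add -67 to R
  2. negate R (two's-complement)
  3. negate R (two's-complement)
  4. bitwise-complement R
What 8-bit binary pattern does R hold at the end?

10011011

Start: R = -89 = 10100111.
R = -89 + (-67) = -156; wraps to 100 = 01100100
R = −(100) = -100 = 10011100
R = −(-100) = 100 = 01100100
R = NOT 01100100 = 10011011 = -101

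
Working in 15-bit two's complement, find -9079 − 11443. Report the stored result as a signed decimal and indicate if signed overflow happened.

12246; overflow

-9079 → 101110010001001
11443 → 010110010110011
Subtract via negate-and-add: invert 010110010110011 + 1 = 101001101001101 (i.e. -11443).
  101110010001001
+ 101001101001101
= 010111111010110  (discard carry-out 1)
Result 010111111010110: MSB = 0 → value 12246.
Both addends (after negating the subtrahend) are negative but the stored result is non-negative: signed overflow. The true value -9079 − 11443 = -20522 lies outside [-16384, 16383].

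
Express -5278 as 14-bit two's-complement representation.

10101101100010

|-5278| = 5278 = 01010010011110 in 14 bits.
Invert the bits: 10101101100001. Add 1: 10101101100010.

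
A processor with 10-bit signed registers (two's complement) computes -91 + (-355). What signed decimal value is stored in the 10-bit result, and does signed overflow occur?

-91 → 1110100101
-355 → 1010011101
  1110100101
+ 1010011101
= 1001000010  (discard carry-out 1)
Result 1001000010: MSB = 1 → 578 − 1024 = -446.
Both addends are negative and so is the stored result: no signed overflow.

-446; no overflow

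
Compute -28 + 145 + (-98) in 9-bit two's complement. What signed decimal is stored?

19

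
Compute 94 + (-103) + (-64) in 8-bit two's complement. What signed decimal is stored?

94 + (-103) = -9 (11110111)
-9 + (-64) = -73 (10110111)

-73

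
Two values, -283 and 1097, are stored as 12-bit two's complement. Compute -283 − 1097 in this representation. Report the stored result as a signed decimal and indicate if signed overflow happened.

-1380; no overflow

-283 → 111011100101
1097 → 010001001001
Subtract via negate-and-add: invert 010001001001 + 1 = 101110110111 (i.e. -1097).
  111011100101
+ 101110110111
= 101010011100  (discard carry-out 1)
Result 101010011100: MSB = 1 → 2716 − 4096 = -1380.
Both addends (after negating the subtrahend) are negative and so is the stored result: no signed overflow.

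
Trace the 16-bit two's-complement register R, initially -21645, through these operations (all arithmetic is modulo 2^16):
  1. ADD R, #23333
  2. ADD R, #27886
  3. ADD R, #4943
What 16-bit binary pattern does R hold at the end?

Start: R = -21645 = 1010101101110011.
R = -21645 + 23333 = 1688 = 0000011010011000
R = 1688 + 27886 = 29574 = 0111001110000110
R = 29574 + 4943 = 34517; wraps to -31019 = 1000011011010101

1000011011010101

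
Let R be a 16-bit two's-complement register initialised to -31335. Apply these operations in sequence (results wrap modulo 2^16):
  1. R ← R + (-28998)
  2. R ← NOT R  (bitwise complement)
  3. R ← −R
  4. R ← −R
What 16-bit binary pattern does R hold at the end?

Start: R = -31335 = 1000010110011001.
R = -31335 + (-28998) = -60333; wraps to 5203 = 0001010001010011
R = NOT 0001010001010011 = 1110101110101100 = -5204
R = −(-5204) = 5204 = 0001010001010100
R = −(5204) = -5204 = 1110101110101100

1110101110101100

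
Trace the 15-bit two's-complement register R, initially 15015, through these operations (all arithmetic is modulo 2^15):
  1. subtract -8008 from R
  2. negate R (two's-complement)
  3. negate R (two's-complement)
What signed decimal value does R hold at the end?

-9745

Start: R = 15015 = 011101010100111.
R = 15015 − (-8008) = 23023; wraps to -9745 = 101100111101111
R = −(-9745) = 9745 = 010011000010001
R = −(9745) = -9745 = 101100111101111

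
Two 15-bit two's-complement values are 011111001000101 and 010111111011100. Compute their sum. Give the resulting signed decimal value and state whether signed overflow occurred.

-4575; overflow

011111001000101 = 15941 (signed)
010111111011100 = 12252 (signed)
  011111001000101
+ 010111111011100
= 110111000100001
Result 110111000100001: MSB = 1 → 28193 − 32768 = -4575.
Both addends are non-negative but the stored result is negative: signed overflow. The true value 15941 + 12252 = 28193 lies outside [-16384, 16383].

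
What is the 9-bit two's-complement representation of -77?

110110011

|-77| = 77 = 001001101 in 9 bits.
Invert the bits: 110110010. Add 1: 110110011.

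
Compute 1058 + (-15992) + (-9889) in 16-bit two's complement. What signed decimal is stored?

-24823

1058 + (-15992) = -14934 (1100010110101010)
-14934 + (-9889) = -24823 (1001111100001001)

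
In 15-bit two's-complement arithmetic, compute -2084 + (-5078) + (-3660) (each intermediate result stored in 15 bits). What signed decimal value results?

-10822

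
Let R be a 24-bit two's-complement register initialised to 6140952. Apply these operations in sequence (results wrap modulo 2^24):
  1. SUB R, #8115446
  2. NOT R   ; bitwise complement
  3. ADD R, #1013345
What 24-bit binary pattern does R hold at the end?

Start: R = 6140952 = 010111011011010000011000.
R = 6140952 − 8115446 = -1974494 = 111000011101111100100010
R = NOT 111000011101111100100010 = 000111100010000011011101 = 1974493
R = 1974493 + 1013345 = 2987838 = 001011011001011100111110

001011011001011100111110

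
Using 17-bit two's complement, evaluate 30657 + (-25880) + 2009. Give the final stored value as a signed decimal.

6786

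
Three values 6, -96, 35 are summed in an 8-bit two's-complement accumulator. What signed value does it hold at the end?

-55

6 + (-96) = -90 (10100110)
-90 + 35 = -55 (11001001)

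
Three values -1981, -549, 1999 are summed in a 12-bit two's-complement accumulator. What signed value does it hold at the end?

-1981 + (-549) = -2530 → wraps to 1566 (011000011110)
1566 + 1999 = 3565 → wraps to -531 (110111101101)

-531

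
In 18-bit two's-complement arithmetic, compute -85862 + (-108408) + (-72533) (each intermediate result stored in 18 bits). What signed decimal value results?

-4659

-85862 + (-108408) = -194270 → wraps to 67874 (010000100100100010)
67874 + (-72533) = -4659 (111110110111001101)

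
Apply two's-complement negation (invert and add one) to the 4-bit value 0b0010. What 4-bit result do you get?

1110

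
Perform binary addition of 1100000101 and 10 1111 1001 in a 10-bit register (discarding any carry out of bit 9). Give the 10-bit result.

0111111110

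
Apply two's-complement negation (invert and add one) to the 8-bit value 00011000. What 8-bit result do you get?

Invert: 11100111. Add 1: 11101000.

11101000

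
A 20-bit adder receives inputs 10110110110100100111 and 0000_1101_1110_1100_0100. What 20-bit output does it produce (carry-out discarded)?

  10110110110100100111
+ 00001101111011000100
= 11000100101111101011

11000100101111101011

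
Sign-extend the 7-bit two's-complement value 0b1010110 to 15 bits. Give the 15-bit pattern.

111111111010110

MSB of 1010110 is 1; replicate it into the new high bits.
11111111|1010110 → 111111111010110 (still -42).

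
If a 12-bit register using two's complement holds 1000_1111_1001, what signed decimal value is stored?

MSB is 1, so the value is negative.
Unsigned reading: 2297. Subtract 2^12 = 4096: 2297 − 4096 = -1799.

-1799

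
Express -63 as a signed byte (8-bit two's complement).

|-63| = 63 = 00111111 in 8 bits.
Invert the bits: 11000000. Add 1: 11000001.

11000001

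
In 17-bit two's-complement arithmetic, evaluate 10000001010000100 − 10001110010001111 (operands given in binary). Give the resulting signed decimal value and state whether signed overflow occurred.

-6667; no overflow

10000001010000100 = -64892 (signed)
10001110010001111 = -58225 (signed)
Subtract via negate-and-add: invert 10001110010001111 + 1 = 01110001101110001 (i.e. 58225).
  10000001010000100
+ 01110001101110001
= 11110010111110101
Result 11110010111110101: MSB = 1 → 124405 − 131072 = -6667.
Addends (after negating the subtrahend) have opposite signs, so signed overflow cannot occur.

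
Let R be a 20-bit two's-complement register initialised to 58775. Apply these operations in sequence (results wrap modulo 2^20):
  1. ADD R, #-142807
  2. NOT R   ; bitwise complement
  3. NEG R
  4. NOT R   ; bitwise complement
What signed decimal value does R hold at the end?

84030

Start: R = 58775 = 00001110010110010111.
R = 58775 + (-142807) = -84032 = 11101011011111000000
R = NOT 11101011011111000000 = 00010100100000111111 = 84031
R = −(84031) = -84031 = 11101011011111000001
R = NOT 11101011011111000001 = 00010100100000111110 = 84030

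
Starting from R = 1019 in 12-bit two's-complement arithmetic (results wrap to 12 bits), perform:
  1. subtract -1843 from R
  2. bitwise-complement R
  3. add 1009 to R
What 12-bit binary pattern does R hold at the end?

100011000010

Start: R = 1019 = 001111111011.
R = 1019 − (-1843) = 2862; wraps to -1234 = 101100101110
R = NOT 101100101110 = 010011010001 = 1233
R = 1233 + 1009 = 2242; wraps to -1854 = 100011000010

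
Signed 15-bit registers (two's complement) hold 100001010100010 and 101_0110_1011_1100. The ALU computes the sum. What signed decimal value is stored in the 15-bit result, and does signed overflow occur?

100001010100010 = -15710 (signed)
101_0110_1011_1100 → 101011010111100 = -10564 (signed)
  100001010100010
+ 101011010111100
= 001100101011110  (discard carry-out 1)
Result 001100101011110: MSB = 0 → value 6494.
Both addends are negative but the stored result is non-negative: signed overflow. The true value -15710 + (-10564) = -26274 lies outside [-16384, 16383].

6494; overflow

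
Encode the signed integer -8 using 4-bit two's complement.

1000

|-8| = 8 = 1000 in 4 bits.
Invert the bits: 0111. Add 1: 1000.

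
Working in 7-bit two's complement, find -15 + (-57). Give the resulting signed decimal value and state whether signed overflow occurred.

56; overflow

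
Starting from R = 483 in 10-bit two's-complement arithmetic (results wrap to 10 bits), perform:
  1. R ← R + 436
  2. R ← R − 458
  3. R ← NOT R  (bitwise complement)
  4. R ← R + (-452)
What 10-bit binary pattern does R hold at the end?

0001101110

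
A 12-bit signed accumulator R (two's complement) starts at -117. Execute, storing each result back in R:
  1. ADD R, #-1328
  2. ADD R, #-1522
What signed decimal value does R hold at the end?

Start: R = -117 = 111110001011.
R = -117 + (-1328) = -1445 = 101001011011
R = -1445 + (-1522) = -2967; wraps to 1129 = 010001101001

1129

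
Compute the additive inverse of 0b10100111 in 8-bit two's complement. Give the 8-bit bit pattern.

01011001

Invert: 01011000. Add 1: 01011001.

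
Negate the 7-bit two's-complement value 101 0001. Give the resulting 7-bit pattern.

0101111

Invert: 0101110. Add 1: 0101111.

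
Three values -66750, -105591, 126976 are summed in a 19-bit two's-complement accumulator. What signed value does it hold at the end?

-66750 + (-105591) = -172341 (1010101111011001011)
-172341 + 126976 = -45365 (1110100111011001011)

-45365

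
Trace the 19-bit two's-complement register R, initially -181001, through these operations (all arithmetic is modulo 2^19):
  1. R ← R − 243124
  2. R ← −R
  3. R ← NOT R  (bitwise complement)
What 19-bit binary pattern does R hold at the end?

0011000011101000010

Start: R = -181001 = 1010011110011110111.
R = -181001 − 243124 = -424125; wraps to 100163 = 0011000011101000011
R = −(100163) = -100163 = 1100111100010111101
R = NOT 1100111100010111101 = 0011000011101000010 = 100162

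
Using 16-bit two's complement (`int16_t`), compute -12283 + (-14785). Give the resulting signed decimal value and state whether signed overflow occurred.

-27068; no overflow

-12283 → 1101000000000101
-14785 → 1100011000111111
  1101000000000101
+ 1100011000111111
= 1001011001000100  (discard carry-out 1)
Result 1001011001000100: MSB = 1 → 38468 − 65536 = -27068.
Both addends are negative and so is the stored result: no signed overflow.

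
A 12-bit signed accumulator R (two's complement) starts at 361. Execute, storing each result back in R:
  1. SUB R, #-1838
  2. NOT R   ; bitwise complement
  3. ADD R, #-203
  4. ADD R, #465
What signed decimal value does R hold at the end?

Start: R = 361 = 000101101001.
R = 361 − (-1838) = 2199; wraps to -1897 = 100010010111
R = NOT 100010010111 = 011101101000 = 1896
R = 1896 + (-203) = 1693 = 011010011101
R = 1693 + 465 = 2158; wraps to -1938 = 100001101110

-1938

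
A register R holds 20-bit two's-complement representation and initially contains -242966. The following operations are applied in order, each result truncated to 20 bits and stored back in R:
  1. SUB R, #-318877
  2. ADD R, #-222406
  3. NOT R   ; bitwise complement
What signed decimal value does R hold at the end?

146494

Start: R = -242966 = 11000100101011101010.
R = -242966 − (-318877) = 75911 = 00010010100010000111
R = 75911 + (-222406) = -146495 = 11011100001111000001
R = NOT 11011100001111000001 = 00100011110000111110 = 146494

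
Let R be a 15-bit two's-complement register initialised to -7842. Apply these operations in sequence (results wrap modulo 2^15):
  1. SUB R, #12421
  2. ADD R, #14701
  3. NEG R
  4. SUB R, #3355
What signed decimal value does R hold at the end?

Start: R = -7842 = 110000101011110.
R = -7842 − 12421 = -20263; wraps to 12505 = 011000011011001
R = 12505 + 14701 = 27206; wraps to -5562 = 110101001000110
R = −(-5562) = 5562 = 001010110111010
R = 5562 − 3355 = 2207 = 000100010011111

2207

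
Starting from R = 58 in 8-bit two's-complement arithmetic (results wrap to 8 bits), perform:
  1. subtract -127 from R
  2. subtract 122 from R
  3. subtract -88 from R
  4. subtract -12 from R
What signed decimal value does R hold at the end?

-93

Start: R = 58 = 00111010.
R = 58 − (-127) = 185; wraps to -71 = 10111001
R = -71 − 122 = -193; wraps to 63 = 00111111
R = 63 − (-88) = 151; wraps to -105 = 10010111
R = -105 − (-12) = -93 = 10100011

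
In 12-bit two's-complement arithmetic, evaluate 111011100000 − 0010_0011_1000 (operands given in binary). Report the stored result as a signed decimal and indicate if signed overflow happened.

111011100000 = -288 (signed)
0010_0011_1000 → 001000111000 = 568 (signed)
Subtract via negate-and-add: invert 001000111000 + 1 = 110111001000 (i.e. -568).
  111011100000
+ 110111001000
= 110010101000  (discard carry-out 1)
Result 110010101000: MSB = 1 → 3240 − 4096 = -856.
Both addends (after negating the subtrahend) are negative and so is the stored result: no signed overflow.

-856; no overflow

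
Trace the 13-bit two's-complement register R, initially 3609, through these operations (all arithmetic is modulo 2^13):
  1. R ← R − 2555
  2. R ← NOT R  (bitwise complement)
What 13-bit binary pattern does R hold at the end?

1101111100001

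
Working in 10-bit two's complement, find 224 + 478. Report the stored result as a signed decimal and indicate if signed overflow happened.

224 → 0011100000
478 → 0111011110
  0011100000
+ 0111011110
= 1010111110
Result 1010111110: MSB = 1 → 702 − 1024 = -322.
Both addends are non-negative but the stored result is negative: signed overflow. The true value 224 + 478 = 702 lies outside [-512, 511].

-322; overflow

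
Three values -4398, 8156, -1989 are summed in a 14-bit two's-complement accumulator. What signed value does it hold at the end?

1769

-4398 + 8156 = 3758 (00111010101110)
3758 + (-1989) = 1769 (00011011101001)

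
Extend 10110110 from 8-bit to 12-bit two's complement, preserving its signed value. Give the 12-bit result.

111110110110

MSB of 10110110 is 1; replicate it into the new high bits.
1111|10110110 → 111110110110 (still -74).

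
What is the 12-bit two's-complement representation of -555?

|-555| = 555 = 001000101011 in 12 bits.
Invert the bits: 110111010100. Add 1: 110111010101.
Check: 110111010101 reads as 3541 − 4096 = -555.

110111010101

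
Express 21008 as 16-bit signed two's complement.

21008 is non-negative, so write it directly in 16 bits: 0101001000010000.

0101001000010000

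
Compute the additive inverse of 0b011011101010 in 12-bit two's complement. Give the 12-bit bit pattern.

Invert: 100100010101. Add 1: 100100010110.

100100010110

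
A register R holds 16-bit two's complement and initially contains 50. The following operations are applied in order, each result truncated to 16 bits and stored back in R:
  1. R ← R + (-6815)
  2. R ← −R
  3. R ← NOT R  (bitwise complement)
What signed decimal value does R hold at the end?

-6766

Start: R = 50 = 0000000000110010.
R = 50 + (-6815) = -6765 = 1110010110010011
R = −(-6765) = 6765 = 0001101001101101
R = NOT 0001101001101101 = 1110010110010010 = -6766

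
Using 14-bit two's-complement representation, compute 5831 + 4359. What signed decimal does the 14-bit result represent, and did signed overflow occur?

-6194; overflow

5831 → 01011011000111
4359 → 01000100000111
  01011011000111
+ 01000100000111
= 10011111001110
Result 10011111001110: MSB = 1 → 10190 − 16384 = -6194.
Both addends are non-negative but the stored result is negative: signed overflow. The true value 5831 + 4359 = 10190 lies outside [-8192, 8191].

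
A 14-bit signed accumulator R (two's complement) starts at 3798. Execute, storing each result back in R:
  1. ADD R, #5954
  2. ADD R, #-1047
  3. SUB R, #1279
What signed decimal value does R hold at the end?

7426

Start: R = 3798 = 00111011010110.
R = 3798 + 5954 = 9752; wraps to -6632 = 10011000011000
R = -6632 + (-1047) = -7679 = 10001000000001
R = -7679 − 1279 = -8958; wraps to 7426 = 01110100000010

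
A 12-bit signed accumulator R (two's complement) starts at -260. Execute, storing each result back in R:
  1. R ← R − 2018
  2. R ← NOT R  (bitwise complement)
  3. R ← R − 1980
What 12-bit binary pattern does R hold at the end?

Start: R = -260 = 111011111100.
R = -260 − 2018 = -2278; wraps to 1818 = 011100011010
R = NOT 011100011010 = 100011100101 = -1819
R = -1819 − 1980 = -3799; wraps to 297 = 000100101001

000100101001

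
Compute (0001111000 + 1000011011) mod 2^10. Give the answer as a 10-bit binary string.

1010010011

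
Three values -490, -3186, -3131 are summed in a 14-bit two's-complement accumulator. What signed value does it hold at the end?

-490 + (-3186) = -3676 (11000110100100)
-3676 + (-3131) = -6807 (10010101101001)

-6807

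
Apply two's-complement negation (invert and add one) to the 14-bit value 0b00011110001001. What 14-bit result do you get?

Invert: 11100001110110. Add 1: 11100001110111.
Check: 00011110001001 = 1929, 11100001110111 = -1929.

11100001110111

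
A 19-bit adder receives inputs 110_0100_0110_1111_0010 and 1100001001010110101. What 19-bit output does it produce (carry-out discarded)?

  1100100011011110010
+ 1100001001010110101
= 1000101100110100111  (discard carry-out 1)

1000101100110100111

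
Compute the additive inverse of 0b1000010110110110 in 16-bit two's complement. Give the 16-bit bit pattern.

Invert: 0111101001001001. Add 1: 0111101001001010.
Check: 1000010110110110 = -31306, 0111101001001010 = 31306.

0111101001001010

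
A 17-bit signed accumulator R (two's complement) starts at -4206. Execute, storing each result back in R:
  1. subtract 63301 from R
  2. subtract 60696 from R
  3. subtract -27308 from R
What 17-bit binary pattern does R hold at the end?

00111010111100001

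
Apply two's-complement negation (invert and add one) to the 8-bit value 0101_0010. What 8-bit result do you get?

Invert: 10101101. Add 1: 10101110.
Check: 01010010 = 82, 10101110 = -82.

10101110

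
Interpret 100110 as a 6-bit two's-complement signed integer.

-26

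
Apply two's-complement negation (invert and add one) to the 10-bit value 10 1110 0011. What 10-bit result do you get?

0100011101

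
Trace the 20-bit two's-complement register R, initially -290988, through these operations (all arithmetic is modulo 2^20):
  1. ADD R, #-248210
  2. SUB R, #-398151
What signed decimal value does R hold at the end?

Start: R = -290988 = 10111000111101010100.
R = -290988 + (-248210) = -539198; wraps to 509378 = 01111100010111000010
R = 509378 − (-398151) = 907529; wraps to -141047 = 11011101100100001001

-141047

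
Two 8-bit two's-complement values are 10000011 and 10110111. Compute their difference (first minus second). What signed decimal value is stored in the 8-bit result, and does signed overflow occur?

10000011 = -125 (signed)
10110111 = -73 (signed)
Subtract via negate-and-add: invert 10110111 + 1 = 01001001 (i.e. 73).
  10000011
+ 01001001
= 11001100
Result 11001100: MSB = 1 → 204 − 256 = -52.
Addends (after negating the subtrahend) have opposite signs, so signed overflow cannot occur.

-52; no overflow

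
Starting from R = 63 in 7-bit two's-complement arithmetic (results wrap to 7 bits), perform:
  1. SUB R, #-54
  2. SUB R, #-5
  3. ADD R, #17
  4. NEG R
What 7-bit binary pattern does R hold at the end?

Start: R = 63 = 0111111.
R = 63 − (-54) = 117; wraps to -11 = 1110101
R = -11 − (-5) = -6 = 1111010
R = -6 + 17 = 11 = 0001011
R = −(11) = -11 = 1110101

1110101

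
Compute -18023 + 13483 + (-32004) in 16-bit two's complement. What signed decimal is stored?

-18023 + 13483 = -4540 (1110111001000100)
-4540 + (-32004) = -36544 → wraps to 28992 (0111000101000000)

28992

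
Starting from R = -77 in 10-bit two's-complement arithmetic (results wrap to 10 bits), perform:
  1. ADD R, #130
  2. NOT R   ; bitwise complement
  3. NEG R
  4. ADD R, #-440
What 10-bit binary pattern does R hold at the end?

1001111110

Start: R = -77 = 1110110011.
R = -77 + 130 = 53 = 0000110101
R = NOT 0000110101 = 1111001010 = -54
R = −(-54) = 54 = 0000110110
R = 54 + (-440) = -386 = 1001111110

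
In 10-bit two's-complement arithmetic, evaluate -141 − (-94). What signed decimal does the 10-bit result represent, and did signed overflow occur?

-141 → 1101110011
-94 → 1110100010
Subtract via negate-and-add: invert 1110100010 + 1 = 0001011110 (i.e. 94).
  1101110011
+ 0001011110
= 1111010001
Result 1111010001: MSB = 1 → 977 − 1024 = -47.
Addends (after negating the subtrahend) have opposite signs, so signed overflow cannot occur.

-47; no overflow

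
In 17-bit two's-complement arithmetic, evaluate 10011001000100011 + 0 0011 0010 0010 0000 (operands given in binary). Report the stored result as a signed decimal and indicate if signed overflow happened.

-39869; no overflow

10011001000100011 = -52701 (signed)
0 0011 0010 0010 0000 → 00011001000100000 = 12832 (signed)
  10011001000100011
+ 00011001000100000
= 10110010001000011
Result 10110010001000011: MSB = 1 → 91203 − 131072 = -39869.
Addends have opposite signs, so signed overflow cannot occur.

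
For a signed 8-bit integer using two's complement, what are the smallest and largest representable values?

Minimum: −2^7 = -128.
Maximum: 2^7 − 1 = 127.

min = -128, max = 127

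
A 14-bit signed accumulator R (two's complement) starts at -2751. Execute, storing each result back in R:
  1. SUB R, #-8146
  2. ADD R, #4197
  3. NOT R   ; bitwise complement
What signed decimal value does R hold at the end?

Start: R = -2751 = 11010101000001.
R = -2751 − (-8146) = 5395 = 01010100010011
R = 5395 + 4197 = 9592; wraps to -6792 = 10010101111000
R = NOT 10010101111000 = 01101010000111 = 6791

6791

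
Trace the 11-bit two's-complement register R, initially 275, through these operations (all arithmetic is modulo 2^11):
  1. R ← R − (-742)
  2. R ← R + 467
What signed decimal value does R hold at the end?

-564

Start: R = 275 = 00100010011.
R = 275 − (-742) = 1017 = 01111111001
R = 1017 + 467 = 1484; wraps to -564 = 10111001100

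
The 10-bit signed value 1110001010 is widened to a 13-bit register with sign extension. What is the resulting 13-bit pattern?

1111110001010

MSB of 1110001010 is 1; replicate it into the new high bits.
111|1110001010 → 1111110001010 (still -118).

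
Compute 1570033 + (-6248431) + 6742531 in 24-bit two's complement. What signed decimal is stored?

1570033 + (-6248431) = -4678398 (101110001001110100000010)
-4678398 + 6742531 = 2064133 (000111110111111100000101)

2064133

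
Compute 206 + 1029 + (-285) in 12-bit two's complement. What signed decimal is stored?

206 + 1029 = 1235 (010011010011)
1235 + (-285) = 950 (001110110110)

950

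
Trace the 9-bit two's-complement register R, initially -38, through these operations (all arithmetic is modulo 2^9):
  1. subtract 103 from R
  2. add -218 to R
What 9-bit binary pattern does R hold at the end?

010011001

Start: R = -38 = 111011010.
R = -38 − 103 = -141 = 101110011
R = -141 + (-218) = -359; wraps to 153 = 010011001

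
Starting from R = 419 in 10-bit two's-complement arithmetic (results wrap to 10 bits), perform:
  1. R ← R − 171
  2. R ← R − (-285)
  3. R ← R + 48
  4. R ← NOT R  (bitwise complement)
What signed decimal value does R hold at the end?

442

Start: R = 419 = 0110100011.
R = 419 − 171 = 248 = 0011111000
R = 248 − (-285) = 533; wraps to -491 = 1000010101
R = -491 + 48 = -443 = 1001000101
R = NOT 1001000101 = 0110111010 = 442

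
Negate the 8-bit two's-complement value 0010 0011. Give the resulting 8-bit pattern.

11011101

Invert: 11011100. Add 1: 11011101.
Check: 00100011 = 35, 11011101 = -35.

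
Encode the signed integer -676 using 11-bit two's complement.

10101011100

|-676| = 676 = 01010100100 in 11 bits.
Invert the bits: 10101011011. Add 1: 10101011100.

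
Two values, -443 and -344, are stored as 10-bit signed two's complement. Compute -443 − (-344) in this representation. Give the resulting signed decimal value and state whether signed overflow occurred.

-99; no overflow

-443 → 1001000101
-344 → 1010101000
Subtract via negate-and-add: invert 1010101000 + 1 = 0101011000 (i.e. 344).
  1001000101
+ 0101011000
= 1110011101
Result 1110011101: MSB = 1 → 925 − 1024 = -99.
Addends (after negating the subtrahend) have opposite signs, so signed overflow cannot occur.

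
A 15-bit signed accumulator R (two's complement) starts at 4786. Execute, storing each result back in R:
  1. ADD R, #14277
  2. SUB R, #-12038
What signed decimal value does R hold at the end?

Start: R = 4786 = 001001010110010.
R = 4786 + 14277 = 19063; wraps to -13705 = 100101001110111
R = -13705 − (-12038) = -1667 = 111100101111101

-1667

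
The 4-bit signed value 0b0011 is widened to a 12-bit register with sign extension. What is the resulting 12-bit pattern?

000000000011

MSB of 0011 is 0; replicate it into the new high bits.
00000000|0011 → 000000000011 (still 3).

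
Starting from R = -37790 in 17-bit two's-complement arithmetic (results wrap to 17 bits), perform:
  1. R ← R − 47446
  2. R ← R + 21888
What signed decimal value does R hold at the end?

Start: R = -37790 = 10110110001100010.
R = -37790 − 47446 = -85236; wraps to 45836 = 01011001100001100
R = 45836 + 21888 = 67724; wraps to -63348 = 10000100010001100

-63348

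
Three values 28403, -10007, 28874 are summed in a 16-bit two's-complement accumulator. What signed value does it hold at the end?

-18266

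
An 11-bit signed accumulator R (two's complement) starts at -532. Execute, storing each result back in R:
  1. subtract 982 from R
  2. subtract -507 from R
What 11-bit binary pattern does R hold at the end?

Start: R = -532 = 10111101100.
R = -532 − 982 = -1514; wraps to 534 = 01000010110
R = 534 − (-507) = 1041; wraps to -1007 = 10000010001

10000010001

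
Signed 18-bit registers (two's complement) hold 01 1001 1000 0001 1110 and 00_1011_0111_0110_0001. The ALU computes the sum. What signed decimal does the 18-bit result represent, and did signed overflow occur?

-110721; overflow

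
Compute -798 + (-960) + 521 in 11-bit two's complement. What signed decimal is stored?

811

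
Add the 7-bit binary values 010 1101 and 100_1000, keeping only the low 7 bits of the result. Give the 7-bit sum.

  0101101
+ 1001000
= 1110101

1110101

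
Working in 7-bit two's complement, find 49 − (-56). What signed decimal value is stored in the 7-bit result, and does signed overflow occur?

49 → 0110001
-56 → 1001000
Subtract via negate-and-add: invert 1001000 + 1 = 0111000 (i.e. 56).
  0110001
+ 0111000
= 1101001
Result 1101001: MSB = 1 → 105 − 128 = -23.
Both addends (after negating the subtrahend) are non-negative but the stored result is negative: signed overflow. The true value 49 − (-56) = 105 lies outside [-64, 63].

-23; overflow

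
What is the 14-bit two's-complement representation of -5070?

|-5070| = 5070 = 01001111001110 in 14 bits.
Invert the bits: 10110000110001. Add 1: 10110000110010.
Check: 10110000110010 reads as 11314 − 16384 = -5070.

10110000110010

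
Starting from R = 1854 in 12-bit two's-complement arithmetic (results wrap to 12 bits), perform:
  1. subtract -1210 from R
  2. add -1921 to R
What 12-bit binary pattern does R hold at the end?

Start: R = 1854 = 011100111110.
R = 1854 − (-1210) = 3064; wraps to -1032 = 101111111000
R = -1032 + (-1921) = -2953; wraps to 1143 = 010001110111

010001110111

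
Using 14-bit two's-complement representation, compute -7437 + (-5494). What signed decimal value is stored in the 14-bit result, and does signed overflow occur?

-7437 → 10001011110011
-5494 → 10101010001010
  10001011110011
+ 10101010001010
= 00110101111101  (discard carry-out 1)
Result 00110101111101: MSB = 0 → value 3453.
Both addends are negative but the stored result is non-negative: signed overflow. The true value -7437 + (-5494) = -12931 lies outside [-8192, 8191].

3453; overflow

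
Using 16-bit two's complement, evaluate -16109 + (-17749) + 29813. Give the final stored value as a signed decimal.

-16109 + (-17749) = -33858 → wraps to 31678 (0111101110111110)
31678 + 29813 = 61491 → wraps to -4045 (1111000000110011)

-4045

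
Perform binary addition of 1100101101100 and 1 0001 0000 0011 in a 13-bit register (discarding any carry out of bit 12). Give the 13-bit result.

  1100101101100
+ 1000100000011
= 0101001101111  (discard carry-out 1)

0101001101111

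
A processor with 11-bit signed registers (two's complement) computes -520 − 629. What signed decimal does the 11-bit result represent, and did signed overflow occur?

-520 → 10111111000
629 → 01001110101
Subtract via negate-and-add: invert 01001110101 + 1 = 10110001011 (i.e. -629).
  10111111000
+ 10110001011
= 01110000011  (discard carry-out 1)
Result 01110000011: MSB = 0 → value 899.
Both addends (after negating the subtrahend) are negative but the stored result is non-negative: signed overflow. The true value -520 − 629 = -1149 lies outside [-1024, 1023].

899; overflow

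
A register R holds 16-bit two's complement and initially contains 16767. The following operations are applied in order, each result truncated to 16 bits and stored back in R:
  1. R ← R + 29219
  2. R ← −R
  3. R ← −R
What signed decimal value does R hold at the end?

Start: R = 16767 = 0100000101111111.
R = 16767 + 29219 = 45986; wraps to -19550 = 1011001110100010
R = −(-19550) = 19550 = 0100110001011110
R = −(19550) = -19550 = 1011001110100010

-19550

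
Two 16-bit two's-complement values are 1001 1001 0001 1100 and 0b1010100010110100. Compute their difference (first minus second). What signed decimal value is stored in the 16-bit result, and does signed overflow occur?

1001 1001 0001 1100 → 1001100100011100 = -26340 (signed)
0b1010100010110100 → 1010100010110100 = -22348 (signed)
Subtract via negate-and-add: invert 1010100010110100 + 1 = 0101011101001100 (i.e. 22348).
  1001100100011100
+ 0101011101001100
= 1111000001101000
Result 1111000001101000: MSB = 1 → 61544 − 65536 = -3992.
Addends (after negating the subtrahend) have opposite signs, so signed overflow cannot occur.

-3992; no overflow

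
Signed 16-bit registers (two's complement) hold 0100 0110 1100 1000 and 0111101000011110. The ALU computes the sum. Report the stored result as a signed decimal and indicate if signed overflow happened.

-16154; overflow

0100 0110 1100 1000 → 0100011011001000 = 18120 (signed)
0111101000011110 = 31262 (signed)
  0100011011001000
+ 0111101000011110
= 1100000011100110
Result 1100000011100110: MSB = 1 → 49382 − 65536 = -16154.
Both addends are non-negative but the stored result is negative: signed overflow. The true value 18120 + 31262 = 49382 lies outside [-32768, 32767].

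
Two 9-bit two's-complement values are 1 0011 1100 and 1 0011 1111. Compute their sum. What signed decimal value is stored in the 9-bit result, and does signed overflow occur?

1 0011 1100 → 100111100 = -196 (signed)
1 0011 1111 → 100111111 = -193 (signed)
  100111100
+ 100111111
= 001111011  (discard carry-out 1)
Result 001111011: MSB = 0 → value 123.
Both addends are negative but the stored result is non-negative: signed overflow. The true value -196 + (-193) = -389 lies outside [-256, 255].

123; overflow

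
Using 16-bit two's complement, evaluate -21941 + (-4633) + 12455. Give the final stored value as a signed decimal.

-14119

-21941 + (-4633) = -26574 (1001100000110010)
-26574 + 12455 = -14119 (1100100011011001)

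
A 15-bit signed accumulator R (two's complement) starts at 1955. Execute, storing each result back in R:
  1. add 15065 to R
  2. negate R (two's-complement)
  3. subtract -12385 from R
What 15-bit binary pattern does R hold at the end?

Start: R = 1955 = 000011110100011.
R = 1955 + 15065 = 17020; wraps to -15748 = 100001001111100
R = −(-15748) = 15748 = 011110110000100
R = 15748 − (-12385) = 28133; wraps to -4635 = 110110111100101

110110111100101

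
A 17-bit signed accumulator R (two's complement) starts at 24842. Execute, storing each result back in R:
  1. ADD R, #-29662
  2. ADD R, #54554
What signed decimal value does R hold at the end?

49734

Start: R = 24842 = 00110000100001010.
R = 24842 + (-29662) = -4820 = 11110110100101100
R = -4820 + 54554 = 49734 = 01100001001000110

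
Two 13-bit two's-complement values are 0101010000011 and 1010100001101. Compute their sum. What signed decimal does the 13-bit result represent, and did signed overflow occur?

0101010000011 = 2691 (signed)
1010100001101 = -2803 (signed)
  0101010000011
+ 1010100001101
= 1111110010000
Result 1111110010000: MSB = 1 → 8080 − 8192 = -112.
Addends have opposite signs, so signed overflow cannot occur.

-112; no overflow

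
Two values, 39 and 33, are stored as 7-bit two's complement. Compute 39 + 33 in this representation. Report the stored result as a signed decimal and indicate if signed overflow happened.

39 → 0100111
33 → 0100001
  0100111
+ 0100001
= 1001000
Result 1001000: MSB = 1 → 72 − 128 = -56.
Both addends are non-negative but the stored result is negative: signed overflow. The true value 39 + 33 = 72 lies outside [-64, 63].

-56; overflow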